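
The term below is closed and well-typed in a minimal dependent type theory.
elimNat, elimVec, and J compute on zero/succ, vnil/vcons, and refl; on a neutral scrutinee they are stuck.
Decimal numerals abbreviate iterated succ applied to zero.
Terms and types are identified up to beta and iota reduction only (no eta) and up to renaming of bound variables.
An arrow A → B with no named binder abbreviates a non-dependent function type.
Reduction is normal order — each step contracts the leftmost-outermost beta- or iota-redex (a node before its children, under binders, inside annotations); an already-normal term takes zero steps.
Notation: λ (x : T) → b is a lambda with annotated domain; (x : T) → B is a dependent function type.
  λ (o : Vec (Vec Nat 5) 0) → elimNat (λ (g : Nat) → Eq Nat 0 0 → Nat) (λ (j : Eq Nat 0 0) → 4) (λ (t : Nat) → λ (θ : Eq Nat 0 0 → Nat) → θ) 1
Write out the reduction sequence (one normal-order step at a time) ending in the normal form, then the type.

normal-order reduction sequence:
  λ (o : Vec (Vec Nat 5) 0) → elimNat (λ (g : Nat) → Eq Nat 0 0 → Nat) (λ (j : Eq Nat 0 0) → 4) (λ (t : Nat) → λ (θ : Eq Nat 0 0 → Nat) → θ) 1
  ~> λ (o : Vec (Vec Nat 5) 0) → (λ (g : Nat) → λ (j : Eq Nat 0 0 → Nat) → j) 0 (elimNat (λ (t : Nat) → Eq Nat 0 0 → Nat) (λ (θ : Eq Nat 0 0) → 4) (λ (μ : Nat) → λ (v : Eq Nat 0 0 → Nat) → v) 0)
  ~> λ (o : Vec (Vec Nat 5) 0) → (λ (g : Eq Nat 0 0 → Nat) → g) (elimNat (λ (j : Nat) → Eq Nat 0 0 → Nat) (λ (t : Eq Nat 0 0) → 4) (λ (θ : Nat) → λ (μ : Eq Nat 0 0 → Nat) → μ) 0)
  ~> λ (o : Vec (Vec Nat 5) 0) → elimNat (λ (g : Nat) → Eq Nat 0 0 → Nat) (λ (j : Eq Nat 0 0) → 4) (λ (t : Nat) → λ (θ : Eq Nat 0 0 → Nat) → θ) 0
  ~> λ (o : Vec (Vec Nat 5) 0) → λ (g : Eq Nat 0 0) → 4
type:
  Vec (Vec Nat 5) 0 → Eq Nat 0 0 → Nat


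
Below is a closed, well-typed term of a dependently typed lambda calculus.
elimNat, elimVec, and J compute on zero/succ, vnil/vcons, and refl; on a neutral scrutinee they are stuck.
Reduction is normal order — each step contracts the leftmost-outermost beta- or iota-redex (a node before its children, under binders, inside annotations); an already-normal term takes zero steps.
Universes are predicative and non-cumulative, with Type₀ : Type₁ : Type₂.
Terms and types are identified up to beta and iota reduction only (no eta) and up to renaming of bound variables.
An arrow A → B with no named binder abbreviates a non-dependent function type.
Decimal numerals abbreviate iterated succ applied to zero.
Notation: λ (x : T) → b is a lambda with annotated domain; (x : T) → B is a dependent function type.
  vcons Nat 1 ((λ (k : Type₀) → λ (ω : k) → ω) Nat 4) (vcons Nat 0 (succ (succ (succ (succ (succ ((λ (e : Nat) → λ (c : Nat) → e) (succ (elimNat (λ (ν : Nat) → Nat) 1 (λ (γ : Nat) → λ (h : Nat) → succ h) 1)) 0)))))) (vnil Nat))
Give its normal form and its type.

reduced normal form:
  vcons Nat 1 4 (vcons Nat 0 8 (vnil Nat))
the term's type:
  Vec Nat 2
observation: 8 normal-order steps separate the term from its normal form.


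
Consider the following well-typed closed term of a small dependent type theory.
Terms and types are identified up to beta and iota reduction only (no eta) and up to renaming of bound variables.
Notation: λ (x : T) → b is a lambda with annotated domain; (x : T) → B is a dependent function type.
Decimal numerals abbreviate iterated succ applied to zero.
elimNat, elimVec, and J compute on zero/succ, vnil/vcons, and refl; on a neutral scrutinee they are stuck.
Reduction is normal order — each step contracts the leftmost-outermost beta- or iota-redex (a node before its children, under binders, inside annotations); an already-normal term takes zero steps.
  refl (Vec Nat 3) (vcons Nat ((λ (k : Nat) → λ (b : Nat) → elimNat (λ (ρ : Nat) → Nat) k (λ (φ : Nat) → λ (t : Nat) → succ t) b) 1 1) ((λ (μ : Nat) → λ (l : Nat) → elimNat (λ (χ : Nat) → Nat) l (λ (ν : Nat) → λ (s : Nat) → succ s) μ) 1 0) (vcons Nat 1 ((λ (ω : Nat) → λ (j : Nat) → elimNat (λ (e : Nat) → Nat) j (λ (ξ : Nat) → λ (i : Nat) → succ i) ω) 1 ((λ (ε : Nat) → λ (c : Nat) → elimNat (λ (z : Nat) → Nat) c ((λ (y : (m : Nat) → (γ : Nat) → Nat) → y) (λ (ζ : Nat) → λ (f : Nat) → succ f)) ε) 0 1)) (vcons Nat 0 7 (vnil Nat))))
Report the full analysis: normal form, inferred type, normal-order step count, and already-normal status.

normal form:
  refl (Vec Nat 3) (vcons Nat 2 1 (vcons Nat 1 2 (vcons Nat 0 7 (vnil Nat))))
inferred type:
  Eq (Vec Nat 3) (vcons Nat 2 1 (vcons Nat 1 2 (vcons Nat 0 7 (vnil Nat)))) (vcons Nat 2 1 (vcons Nat 1 2 (vcons Nat 0 7 (vnil Nat))))
normal-order step count: 21
started in normal form: no
first contracted redex: a beta-redex


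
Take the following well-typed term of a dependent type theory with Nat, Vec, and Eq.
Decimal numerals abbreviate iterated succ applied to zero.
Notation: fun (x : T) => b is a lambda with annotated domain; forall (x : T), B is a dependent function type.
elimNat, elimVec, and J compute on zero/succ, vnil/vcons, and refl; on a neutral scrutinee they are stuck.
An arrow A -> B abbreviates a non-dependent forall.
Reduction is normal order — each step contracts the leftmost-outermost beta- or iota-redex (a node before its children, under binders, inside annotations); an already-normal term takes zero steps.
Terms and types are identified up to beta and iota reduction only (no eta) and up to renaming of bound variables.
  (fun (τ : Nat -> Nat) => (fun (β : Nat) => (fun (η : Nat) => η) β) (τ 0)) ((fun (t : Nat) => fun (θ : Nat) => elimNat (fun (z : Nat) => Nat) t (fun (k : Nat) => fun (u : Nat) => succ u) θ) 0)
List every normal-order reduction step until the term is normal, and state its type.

normal-order reduction:
  (fun (τ : Nat -> Nat) => (fun (β : Nat) => (fun (η : Nat) => η) β) (τ 0)) ((fun (t : Nat) => fun (θ : Nat) => elimNat (fun (z : Nat) => Nat) t (fun (k : Nat) => fun (u : Nat) => succ u) θ) 0)
  ~> (fun (τ : Nat) => (fun (β : Nat) => β) τ) ((fun (η : Nat) => fun (t : Nat) => elimNat (fun (θ : Nat) => Nat) η (fun (z : Nat) => fun (k : Nat) => succ k) t) 0 0)
  ~> (fun (τ : Nat) => τ) ((fun (β : Nat) => fun (η : Nat) => elimNat (fun (t : Nat) => Nat) β (fun (θ : Nat) => fun (z : Nat) => succ z) η) 0 0)
  ~> (fun (τ : Nat) => fun (β : Nat) => elimNat (fun (η : Nat) => Nat) τ (fun (t : Nat) => fun (θ : Nat) => succ θ) β) 0 0
  ~> (fun (τ : Nat) => elimNat (fun (β : Nat) => Nat) 0 (fun (η : Nat) => fun (t : Nat) => succ t) τ) 0
  ~> elimNat (fun (τ : Nat) => Nat) 0 (fun (β : Nat) => fun (η : Nat) => succ η) 0
  ~> 0
type:
  Nat


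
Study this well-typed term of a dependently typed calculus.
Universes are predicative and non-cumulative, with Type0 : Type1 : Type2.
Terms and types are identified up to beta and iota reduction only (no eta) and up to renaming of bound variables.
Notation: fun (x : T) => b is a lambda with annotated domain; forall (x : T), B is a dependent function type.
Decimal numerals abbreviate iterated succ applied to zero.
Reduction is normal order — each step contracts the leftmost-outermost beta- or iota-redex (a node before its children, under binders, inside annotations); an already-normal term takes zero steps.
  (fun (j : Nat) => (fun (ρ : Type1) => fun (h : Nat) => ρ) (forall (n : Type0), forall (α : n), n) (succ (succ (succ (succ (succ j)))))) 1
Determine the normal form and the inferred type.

normal form:
  forall (j : Type0), forall (ρ : j), j
the term's type:
  Type1


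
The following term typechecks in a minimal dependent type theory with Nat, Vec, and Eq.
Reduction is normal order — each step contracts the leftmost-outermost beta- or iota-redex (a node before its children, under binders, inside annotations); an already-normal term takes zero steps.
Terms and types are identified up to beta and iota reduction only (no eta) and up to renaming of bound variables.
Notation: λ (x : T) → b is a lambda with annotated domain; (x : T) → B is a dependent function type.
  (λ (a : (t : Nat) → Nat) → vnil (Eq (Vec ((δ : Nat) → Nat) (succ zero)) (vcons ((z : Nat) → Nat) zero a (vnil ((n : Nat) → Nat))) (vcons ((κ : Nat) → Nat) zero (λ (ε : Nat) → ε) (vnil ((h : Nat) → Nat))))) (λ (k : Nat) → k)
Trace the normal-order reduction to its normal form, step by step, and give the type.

reduction (normal order):
  (λ (a : (t : Nat) → Nat) → vnil (Eq (Vec ((δ : Nat) → Nat) (succ zero)) (vcons ((z : Nat) → Nat) zero a (vnil ((n : Nat) → Nat))) (vcons ((κ : Nat) → Nat) zero (λ (ε : Nat) → ε) (vnil ((h : Nat) → Nat))))) (λ (k : Nat) → k)
  ~> vnil (Eq (Vec ((a : Nat) → Nat) (succ zero)) (vcons ((t : Nat) → Nat) zero (λ (δ : Nat) → δ) (vnil ((z : Nat) → Nat))) (vcons ((n : Nat) → Nat) zero (λ (κ : Nat) → κ) (vnil ((ε : Nat) → Nat))))
the term's type:
  Vec (Eq (Vec ((a : Nat) → Nat) (succ zero)) (vcons ((t : Nat) → Nat) zero (λ (δ : Nat) → δ) (vnil ((z : Nat) → Nat))) (vcons ((n : Nat) → Nat) zero (λ (κ : Nat) → κ) (vnil ((ε : Nat) → Nat)))) zero


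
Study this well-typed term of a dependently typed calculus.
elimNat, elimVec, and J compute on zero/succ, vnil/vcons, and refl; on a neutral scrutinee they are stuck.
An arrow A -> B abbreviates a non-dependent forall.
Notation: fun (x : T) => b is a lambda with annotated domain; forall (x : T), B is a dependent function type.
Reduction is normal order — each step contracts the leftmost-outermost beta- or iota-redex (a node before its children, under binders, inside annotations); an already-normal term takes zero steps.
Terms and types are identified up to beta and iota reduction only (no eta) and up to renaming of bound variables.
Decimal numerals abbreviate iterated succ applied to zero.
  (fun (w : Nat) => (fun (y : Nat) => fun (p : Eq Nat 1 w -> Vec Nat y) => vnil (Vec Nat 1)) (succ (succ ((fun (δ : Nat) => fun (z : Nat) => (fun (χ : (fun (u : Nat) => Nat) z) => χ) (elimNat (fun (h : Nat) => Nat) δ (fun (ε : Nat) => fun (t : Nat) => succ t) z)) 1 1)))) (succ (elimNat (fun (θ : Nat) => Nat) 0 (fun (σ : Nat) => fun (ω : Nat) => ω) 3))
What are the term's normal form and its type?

resulting normal form:
  fun (w : Eq Nat 1 1 -> Vec Nat 4) => vnil (Vec Nat 1)
type:
  (Eq Nat 1 1 -> Vec Nat 4) -> Vec (Vec Nat 1) 0
observation: the first redex contracted is a beta-redex; the normal form is reached in 19 normal-order steps.


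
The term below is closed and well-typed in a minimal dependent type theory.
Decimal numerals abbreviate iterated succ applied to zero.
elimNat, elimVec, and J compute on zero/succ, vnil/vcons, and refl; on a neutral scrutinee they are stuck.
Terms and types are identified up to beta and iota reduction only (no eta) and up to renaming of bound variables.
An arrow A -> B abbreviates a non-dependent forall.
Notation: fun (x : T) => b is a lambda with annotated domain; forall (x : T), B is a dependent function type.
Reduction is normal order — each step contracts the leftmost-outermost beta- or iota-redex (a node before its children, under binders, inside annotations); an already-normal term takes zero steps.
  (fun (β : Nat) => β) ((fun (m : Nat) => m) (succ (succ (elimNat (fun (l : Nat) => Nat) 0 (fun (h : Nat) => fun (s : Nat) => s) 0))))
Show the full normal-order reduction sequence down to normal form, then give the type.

normal-order reduction:
  (fun (β : Nat) => β) ((fun (m : Nat) => m) (succ (succ (elimNat (fun (l : Nat) => Nat) 0 (fun (h : Nat) => fun (s : Nat) => s) 0))))
  ~> (fun (β : Nat) => β) (succ (succ (elimNat (fun (m : Nat) => Nat) 0 (fun (l : Nat) => fun (h : Nat) => h) 0)))
  ~> succ (succ (elimNat (fun (β : Nat) => Nat) 0 (fun (m : Nat) => fun (l : Nat) => l) 0))
  ~> 2
the term's type:
  Nat


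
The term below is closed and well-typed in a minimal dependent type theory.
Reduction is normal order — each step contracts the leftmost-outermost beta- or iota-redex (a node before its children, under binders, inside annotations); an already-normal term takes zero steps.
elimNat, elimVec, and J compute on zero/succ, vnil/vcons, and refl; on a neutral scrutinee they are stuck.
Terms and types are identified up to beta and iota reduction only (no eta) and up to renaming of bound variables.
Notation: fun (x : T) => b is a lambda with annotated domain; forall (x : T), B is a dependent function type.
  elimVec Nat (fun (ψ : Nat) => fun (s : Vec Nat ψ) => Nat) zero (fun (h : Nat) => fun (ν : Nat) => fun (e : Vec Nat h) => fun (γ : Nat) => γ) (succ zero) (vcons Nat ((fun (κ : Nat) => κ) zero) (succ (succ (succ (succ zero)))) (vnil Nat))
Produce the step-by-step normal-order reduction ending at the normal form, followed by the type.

normal-order reduction:
  elimVec Nat (fun (ψ : Nat) => fun (s : Vec Nat ψ) => Nat) zero (fun (h : Nat) => fun (ν : Nat) => fun (e : Vec Nat h) => fun (γ : Nat) => γ) (succ zero) (vcons Nat ((fun (κ : Nat) => κ) zero) (succ (succ (succ (succ zero)))) (vnil Nat))
  ~> (fun (ψ : Nat) => fun (s : Nat) => fun (h : Vec Nat ψ) => fun (ν : Nat) => ν) ((fun (e : Nat) => e) zero) (succ (succ (succ (succ zero)))) (vnil Nat) (elimVec Nat (fun (γ : Nat) => fun (κ : Vec Nat γ) => Nat) zero (fun (σ : Nat) => fun (φ : Nat) => fun (k : Vec Nat σ) => fun (d : Nat) => d) ((fun (ξ : Nat) => ξ) zero) (vnil Nat))
  ~> (fun (ψ : Nat) => fun (s : Vec Nat ((fun (h : Nat) => h) zero)) => fun (ν : Nat) => ν) (succ (succ (succ (succ zero)))) (vnil Nat) (elimVec Nat (fun (e : Nat) => fun (γ : Vec Nat e) => Nat) zero (fun (κ : Nat) => fun (σ : Nat) => fun (φ : Vec Nat κ) => fun (k : Nat) => k) ((fun (d : Nat) => d) zero) (vnil Nat))
  ~> (fun (ψ : Vec Nat ((fun (s : Nat) => s) zero)) => fun (h : Nat) => h) (vnil Nat) (elimVec Nat (fun (ν : Nat) => fun (e : Vec Nat ν) => Nat) zero (fun (γ : Nat) => fun (κ : Nat) => fun (σ : Vec Nat γ) => fun (φ : Nat) => φ) ((fun (k : Nat) => k) zero) (vnil Nat))
  ~> (fun (ψ : Nat) => ψ) (elimVec Nat (fun (s : Nat) => fun (h : Vec Nat s) => Nat) zero (fun (ν : Nat) => fun (e : Nat) => fun (γ : Vec Nat ν) => fun (κ : Nat) => κ) ((fun (σ : Nat) => σ) zero) (vnil Nat))
  ~> elimVec Nat (fun (ψ : Nat) => fun (s : Vec Nat ψ) => Nat) zero (fun (h : Nat) => fun (ν : Nat) => fun (e : Vec Nat h) => fun (γ : Nat) => γ) ((fun (κ : Nat) => κ) zero) (vnil Nat)
  ~> zero
type:
  Nat


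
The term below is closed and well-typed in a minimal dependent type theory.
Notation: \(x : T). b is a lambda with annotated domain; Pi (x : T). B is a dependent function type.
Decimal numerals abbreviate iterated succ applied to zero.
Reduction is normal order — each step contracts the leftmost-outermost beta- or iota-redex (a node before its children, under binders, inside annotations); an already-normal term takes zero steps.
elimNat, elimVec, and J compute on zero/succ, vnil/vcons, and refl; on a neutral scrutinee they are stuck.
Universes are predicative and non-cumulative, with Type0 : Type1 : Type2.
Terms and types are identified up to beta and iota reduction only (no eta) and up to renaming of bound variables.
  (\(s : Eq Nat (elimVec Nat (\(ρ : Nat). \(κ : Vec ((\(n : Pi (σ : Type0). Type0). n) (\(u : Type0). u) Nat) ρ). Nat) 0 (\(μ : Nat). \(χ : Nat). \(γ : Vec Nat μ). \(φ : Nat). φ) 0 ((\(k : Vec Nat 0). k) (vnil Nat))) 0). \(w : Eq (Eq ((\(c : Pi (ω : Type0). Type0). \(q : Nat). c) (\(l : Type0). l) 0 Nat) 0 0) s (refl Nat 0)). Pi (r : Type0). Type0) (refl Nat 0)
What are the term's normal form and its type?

resulting normal form:
  \(s : Eq (Eq Nat 0 0) (refl Nat 0) (refl Nat 0)). Pi (ρ : Type0). Type0
type:
  Pi (s : Eq (Eq Nat 0 0) (refl Nat 0) (refl Nat 0)). Type1
observation: the term reaches its normal form after 4 normal-order steps.


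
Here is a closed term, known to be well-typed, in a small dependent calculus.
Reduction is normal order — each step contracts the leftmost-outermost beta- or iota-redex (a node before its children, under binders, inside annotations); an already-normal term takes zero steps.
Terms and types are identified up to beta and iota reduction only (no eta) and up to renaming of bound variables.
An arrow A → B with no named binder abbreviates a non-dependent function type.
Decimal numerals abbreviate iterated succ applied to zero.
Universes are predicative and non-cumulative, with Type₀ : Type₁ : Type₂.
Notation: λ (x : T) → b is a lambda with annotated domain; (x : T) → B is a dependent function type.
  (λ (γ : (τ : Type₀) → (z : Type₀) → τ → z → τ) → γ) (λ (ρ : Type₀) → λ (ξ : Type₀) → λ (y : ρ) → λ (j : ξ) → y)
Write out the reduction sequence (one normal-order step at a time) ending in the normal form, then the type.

reduction (normal order):
  (λ (γ : (τ : Type₀) → (z : Type₀) → τ → z → τ) → γ) (λ (ρ : Type₀) → λ (ξ : Type₀) → λ (y : ρ) → λ (j : ξ) → y)
  ~> λ (γ : Type₀) → λ (τ : Type₀) → λ (z : γ) → λ (ρ : τ) → z
type:
  (γ : Type₀) → (τ : Type₀) → γ → τ → γ


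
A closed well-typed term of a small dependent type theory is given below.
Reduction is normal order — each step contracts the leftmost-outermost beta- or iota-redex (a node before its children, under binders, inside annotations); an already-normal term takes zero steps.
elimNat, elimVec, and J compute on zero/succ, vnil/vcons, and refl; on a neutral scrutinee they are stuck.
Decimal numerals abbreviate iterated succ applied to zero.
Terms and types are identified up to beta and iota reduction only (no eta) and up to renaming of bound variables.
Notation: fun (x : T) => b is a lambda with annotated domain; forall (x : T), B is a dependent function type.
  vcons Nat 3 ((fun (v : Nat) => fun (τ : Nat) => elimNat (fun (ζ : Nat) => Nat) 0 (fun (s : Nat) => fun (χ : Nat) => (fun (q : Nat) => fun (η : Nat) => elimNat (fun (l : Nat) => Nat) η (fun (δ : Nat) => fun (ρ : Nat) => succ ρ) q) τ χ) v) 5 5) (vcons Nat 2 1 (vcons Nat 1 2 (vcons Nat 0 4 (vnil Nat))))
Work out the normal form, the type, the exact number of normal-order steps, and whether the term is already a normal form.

resulting normal form:
  vcons Nat 3 25 (vcons Nat 2 1 (vcons Nat 1 2 (vcons Nat 0 4 (vnil Nat))))
type:
  Vec Nat 4
normal-order step count: 108
started in normal form: no
first contracted redex: a beta-redex


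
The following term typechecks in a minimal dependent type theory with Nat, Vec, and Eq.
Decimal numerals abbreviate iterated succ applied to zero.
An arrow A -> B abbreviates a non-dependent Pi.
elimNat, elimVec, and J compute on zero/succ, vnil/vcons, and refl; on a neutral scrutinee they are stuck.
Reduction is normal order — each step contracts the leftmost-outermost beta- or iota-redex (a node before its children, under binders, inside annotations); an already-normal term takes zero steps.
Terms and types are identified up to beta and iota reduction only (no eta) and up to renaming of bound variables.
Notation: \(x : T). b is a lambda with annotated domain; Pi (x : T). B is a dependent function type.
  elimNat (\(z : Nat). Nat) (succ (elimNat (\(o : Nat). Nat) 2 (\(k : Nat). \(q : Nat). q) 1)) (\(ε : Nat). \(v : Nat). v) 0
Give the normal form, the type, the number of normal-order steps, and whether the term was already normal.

normal form:
  3
the term's type:
  Nat
normal-order step count: 5
already normal: no
first redex: an elimNat iota-redex


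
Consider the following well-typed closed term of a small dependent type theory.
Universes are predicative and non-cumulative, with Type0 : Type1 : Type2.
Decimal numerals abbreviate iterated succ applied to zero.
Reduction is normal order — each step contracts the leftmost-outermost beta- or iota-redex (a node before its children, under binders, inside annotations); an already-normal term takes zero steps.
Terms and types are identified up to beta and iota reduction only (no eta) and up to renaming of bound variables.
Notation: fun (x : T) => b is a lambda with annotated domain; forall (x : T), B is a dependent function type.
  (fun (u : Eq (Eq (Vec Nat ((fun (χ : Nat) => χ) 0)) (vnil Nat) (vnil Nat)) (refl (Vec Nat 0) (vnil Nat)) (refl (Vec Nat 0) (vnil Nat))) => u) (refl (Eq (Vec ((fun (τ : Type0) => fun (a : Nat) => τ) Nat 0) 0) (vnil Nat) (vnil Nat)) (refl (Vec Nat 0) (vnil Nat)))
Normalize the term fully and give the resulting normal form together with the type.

normal form:
  refl (Eq (Vec Nat 0) (vnil Nat) (vnil Nat)) (refl (Vec Nat 0) (vnil Nat))
the term's type:
  Eq (Eq (Vec Nat 0) (vnil Nat) (vnil Nat)) (refl (Vec Nat 0) (vnil Nat)) (refl (Vec Nat 0) (vnil Nat))
observation: the first redex contracted is a beta-redex; the normal form is reached in 3 normal-order steps.


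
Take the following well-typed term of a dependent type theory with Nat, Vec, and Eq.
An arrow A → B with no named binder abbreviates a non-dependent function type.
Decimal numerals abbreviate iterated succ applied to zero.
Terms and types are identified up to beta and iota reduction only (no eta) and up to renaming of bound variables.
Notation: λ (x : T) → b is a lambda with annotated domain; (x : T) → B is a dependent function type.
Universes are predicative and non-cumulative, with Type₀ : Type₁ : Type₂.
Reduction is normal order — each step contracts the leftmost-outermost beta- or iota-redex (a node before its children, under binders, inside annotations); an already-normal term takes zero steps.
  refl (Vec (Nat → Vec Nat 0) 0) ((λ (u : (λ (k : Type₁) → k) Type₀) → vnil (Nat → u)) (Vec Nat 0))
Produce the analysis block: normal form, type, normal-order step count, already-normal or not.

normal form:
  refl (Vec (Nat → Vec Nat 0) 0) (vnil (Nat → Vec Nat 0))
the term's type:
  Eq (Vec (Nat → Vec Nat 0) 0) (vnil (Nat → Vec Nat 0)) (vnil (Nat → Vec Nat 0))
normal-order step count: 1
started in normal form: no
first redex: a beta-redex


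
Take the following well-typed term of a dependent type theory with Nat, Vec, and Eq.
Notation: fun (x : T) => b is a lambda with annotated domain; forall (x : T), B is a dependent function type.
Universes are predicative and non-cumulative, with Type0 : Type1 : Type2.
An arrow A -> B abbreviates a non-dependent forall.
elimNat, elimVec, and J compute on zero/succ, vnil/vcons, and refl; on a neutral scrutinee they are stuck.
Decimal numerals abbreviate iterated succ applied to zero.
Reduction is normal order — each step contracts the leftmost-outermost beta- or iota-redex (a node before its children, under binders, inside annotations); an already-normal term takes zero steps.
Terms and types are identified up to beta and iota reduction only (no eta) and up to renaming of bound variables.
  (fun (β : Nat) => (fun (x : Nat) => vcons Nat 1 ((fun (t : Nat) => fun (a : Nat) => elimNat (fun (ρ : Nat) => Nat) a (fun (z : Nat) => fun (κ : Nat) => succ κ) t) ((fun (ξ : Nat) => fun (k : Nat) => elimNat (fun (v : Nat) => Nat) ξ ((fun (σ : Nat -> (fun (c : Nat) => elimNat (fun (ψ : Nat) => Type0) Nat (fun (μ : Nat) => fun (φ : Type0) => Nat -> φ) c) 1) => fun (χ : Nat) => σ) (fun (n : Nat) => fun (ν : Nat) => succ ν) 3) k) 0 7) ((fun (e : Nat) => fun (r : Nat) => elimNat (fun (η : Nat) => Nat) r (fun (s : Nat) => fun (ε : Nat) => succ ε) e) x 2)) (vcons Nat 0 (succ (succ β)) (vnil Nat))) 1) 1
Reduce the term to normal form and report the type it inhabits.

resulting normal form:
  vcons Nat 1 10 (vcons Nat 0 3 (vnil Nat))
inferred type:
  Vec Nat 2


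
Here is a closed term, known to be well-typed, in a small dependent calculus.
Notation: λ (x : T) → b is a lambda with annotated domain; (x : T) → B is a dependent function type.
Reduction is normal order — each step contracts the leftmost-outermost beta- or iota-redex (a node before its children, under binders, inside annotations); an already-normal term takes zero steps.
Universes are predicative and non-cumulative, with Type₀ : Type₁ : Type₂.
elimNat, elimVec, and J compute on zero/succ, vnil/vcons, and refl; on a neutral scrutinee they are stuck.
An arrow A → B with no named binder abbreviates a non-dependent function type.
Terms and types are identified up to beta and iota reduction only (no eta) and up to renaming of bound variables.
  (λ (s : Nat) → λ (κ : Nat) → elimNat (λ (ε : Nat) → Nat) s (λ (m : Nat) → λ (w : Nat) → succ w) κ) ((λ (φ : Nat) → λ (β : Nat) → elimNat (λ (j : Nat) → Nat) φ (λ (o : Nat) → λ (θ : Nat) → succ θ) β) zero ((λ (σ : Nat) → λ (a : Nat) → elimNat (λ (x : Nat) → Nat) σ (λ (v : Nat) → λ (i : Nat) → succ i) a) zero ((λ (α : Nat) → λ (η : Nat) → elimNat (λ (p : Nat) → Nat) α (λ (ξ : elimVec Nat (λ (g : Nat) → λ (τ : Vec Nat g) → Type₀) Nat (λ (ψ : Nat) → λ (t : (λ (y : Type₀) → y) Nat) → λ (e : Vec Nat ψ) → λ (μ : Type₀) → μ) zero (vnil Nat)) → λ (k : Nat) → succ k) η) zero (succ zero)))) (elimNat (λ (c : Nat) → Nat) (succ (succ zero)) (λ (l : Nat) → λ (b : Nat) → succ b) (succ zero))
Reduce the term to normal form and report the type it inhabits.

normal form:
  succ (succ (succ (succ zero)))
inferred type:
  Nat


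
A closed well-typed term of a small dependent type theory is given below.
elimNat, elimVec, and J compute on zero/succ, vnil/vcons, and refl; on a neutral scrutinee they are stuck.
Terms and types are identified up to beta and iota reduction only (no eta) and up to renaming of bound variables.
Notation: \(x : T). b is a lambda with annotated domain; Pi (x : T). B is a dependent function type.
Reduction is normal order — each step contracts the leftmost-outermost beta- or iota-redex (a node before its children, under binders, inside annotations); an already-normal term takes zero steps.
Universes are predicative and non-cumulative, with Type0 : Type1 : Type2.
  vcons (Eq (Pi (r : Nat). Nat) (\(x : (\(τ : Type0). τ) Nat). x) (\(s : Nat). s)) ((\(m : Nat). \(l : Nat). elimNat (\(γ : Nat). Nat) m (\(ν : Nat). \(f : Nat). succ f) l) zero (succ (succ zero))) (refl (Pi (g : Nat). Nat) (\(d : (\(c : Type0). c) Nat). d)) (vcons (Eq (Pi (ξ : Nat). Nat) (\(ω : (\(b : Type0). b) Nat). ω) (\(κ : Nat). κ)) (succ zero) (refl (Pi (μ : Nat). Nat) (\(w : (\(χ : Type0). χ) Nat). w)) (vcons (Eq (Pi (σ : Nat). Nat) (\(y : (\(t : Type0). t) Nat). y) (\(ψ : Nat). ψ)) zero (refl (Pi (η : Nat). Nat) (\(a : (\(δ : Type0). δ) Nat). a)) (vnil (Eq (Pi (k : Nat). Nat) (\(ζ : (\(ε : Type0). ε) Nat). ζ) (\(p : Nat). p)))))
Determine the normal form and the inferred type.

resulting normal form:
  vcons (Eq (Pi (r : Nat). Nat) (\(x : Nat). x) (\(τ : Nat). τ)) (succ (succ zero)) (refl (Pi (s : Nat). Nat) (\(m : Nat). m)) (vcons (Eq (Pi (l : Nat). Nat) (\(γ : Nat). γ) (\(ν : Nat). ν)) (succ zero) (refl (Pi (f : Nat). Nat) (\(g : Nat). g)) (vcons (Eq (Pi (d : Nat). Nat) (\(c : Nat). c) (\(ξ : Nat). ξ)) zero (refl (Pi (ω : Nat). Nat) (\(b : Nat). b)) (vnil (Eq (Pi (κ : Nat). Nat) (\(μ : Nat). μ) (\(w : Nat). w)))))
the term's type:
  Vec (Eq (Pi (r : Nat). Nat) (\(x : Nat). x) (\(τ : Nat). τ)) (succ (succ (succ zero)))


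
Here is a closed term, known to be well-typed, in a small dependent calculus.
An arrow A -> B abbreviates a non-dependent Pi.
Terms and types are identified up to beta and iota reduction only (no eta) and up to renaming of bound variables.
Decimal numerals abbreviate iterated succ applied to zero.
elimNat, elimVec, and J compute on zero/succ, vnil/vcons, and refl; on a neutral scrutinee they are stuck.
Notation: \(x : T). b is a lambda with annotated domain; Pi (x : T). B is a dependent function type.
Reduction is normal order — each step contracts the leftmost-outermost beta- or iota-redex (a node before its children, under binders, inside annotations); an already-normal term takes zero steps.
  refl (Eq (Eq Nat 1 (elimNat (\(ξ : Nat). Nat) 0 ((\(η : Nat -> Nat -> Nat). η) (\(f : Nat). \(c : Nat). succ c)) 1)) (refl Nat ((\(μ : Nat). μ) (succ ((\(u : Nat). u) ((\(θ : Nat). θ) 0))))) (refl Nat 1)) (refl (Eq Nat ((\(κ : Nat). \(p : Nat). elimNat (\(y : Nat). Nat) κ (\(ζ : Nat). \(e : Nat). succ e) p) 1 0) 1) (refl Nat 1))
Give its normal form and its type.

reduced normal form:
  refl (Eq (Eq Nat 1 1) (refl Nat 1) (refl Nat 1)) (refl (Eq Nat 1 1) (refl Nat 1))
the term's type:
  Eq (Eq (Eq Nat 1 1) (refl Nat 1) (refl Nat 1)) (refl (Eq Nat 1 1) (refl Nat 1)) (refl (Eq Nat 1 1) (refl Nat 1))
observation: normalization takes exactly 11 steps under the normal-order strategy.


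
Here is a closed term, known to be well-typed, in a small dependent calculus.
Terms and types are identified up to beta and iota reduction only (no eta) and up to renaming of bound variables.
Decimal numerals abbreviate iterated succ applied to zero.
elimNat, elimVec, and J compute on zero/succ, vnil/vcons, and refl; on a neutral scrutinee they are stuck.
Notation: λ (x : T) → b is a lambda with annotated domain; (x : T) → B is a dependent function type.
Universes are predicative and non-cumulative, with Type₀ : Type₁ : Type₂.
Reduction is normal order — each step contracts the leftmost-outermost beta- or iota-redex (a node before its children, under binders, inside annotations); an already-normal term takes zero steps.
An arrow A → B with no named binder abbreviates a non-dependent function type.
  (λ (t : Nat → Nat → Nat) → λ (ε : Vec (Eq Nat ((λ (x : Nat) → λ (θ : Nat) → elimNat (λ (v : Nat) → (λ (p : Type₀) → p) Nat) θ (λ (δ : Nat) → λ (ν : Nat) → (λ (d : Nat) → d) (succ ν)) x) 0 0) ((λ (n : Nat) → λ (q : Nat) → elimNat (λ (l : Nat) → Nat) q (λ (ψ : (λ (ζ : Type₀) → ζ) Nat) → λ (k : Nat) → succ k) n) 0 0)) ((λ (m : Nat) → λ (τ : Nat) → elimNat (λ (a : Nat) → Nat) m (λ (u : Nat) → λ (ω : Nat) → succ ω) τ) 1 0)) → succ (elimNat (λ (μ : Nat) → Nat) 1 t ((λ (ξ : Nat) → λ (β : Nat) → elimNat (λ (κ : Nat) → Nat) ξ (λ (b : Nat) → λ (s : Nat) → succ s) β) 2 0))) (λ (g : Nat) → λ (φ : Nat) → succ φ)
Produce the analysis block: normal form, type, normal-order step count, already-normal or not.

reduced normal form:
  λ (t : Vec (Eq Nat 0 0) 1) → 4
inferred type:
  Vec (Eq Nat 0 0) 1 → Nat
steps to reach normal form (normal order): 20
term was already normal: no
first redex: a beta-redex


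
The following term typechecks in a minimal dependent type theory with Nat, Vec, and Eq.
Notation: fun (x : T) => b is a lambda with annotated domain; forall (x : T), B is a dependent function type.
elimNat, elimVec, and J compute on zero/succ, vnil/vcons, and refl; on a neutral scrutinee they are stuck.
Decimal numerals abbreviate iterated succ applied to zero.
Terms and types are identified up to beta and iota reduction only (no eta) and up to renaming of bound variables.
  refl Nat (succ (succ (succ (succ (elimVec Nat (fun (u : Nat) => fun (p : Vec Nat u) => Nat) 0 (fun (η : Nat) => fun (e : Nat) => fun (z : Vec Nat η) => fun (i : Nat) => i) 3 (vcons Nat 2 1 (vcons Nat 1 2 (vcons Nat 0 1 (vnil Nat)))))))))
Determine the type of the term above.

type:
  Eq Nat 4 4


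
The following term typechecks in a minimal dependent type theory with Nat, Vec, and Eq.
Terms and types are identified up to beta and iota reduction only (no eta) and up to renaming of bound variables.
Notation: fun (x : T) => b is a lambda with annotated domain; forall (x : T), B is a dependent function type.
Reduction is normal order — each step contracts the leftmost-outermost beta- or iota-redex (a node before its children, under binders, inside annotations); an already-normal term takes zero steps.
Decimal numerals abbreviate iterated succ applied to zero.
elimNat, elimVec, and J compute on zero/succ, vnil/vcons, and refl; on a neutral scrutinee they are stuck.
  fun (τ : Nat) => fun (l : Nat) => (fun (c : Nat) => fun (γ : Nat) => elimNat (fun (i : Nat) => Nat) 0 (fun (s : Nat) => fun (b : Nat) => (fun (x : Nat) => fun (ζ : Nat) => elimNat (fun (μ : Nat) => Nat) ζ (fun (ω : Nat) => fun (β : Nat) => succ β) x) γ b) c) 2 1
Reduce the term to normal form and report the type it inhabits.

normal form:
  fun (τ : Nat) => fun (l : Nat) => 2
the term's type:
  forall (τ : Nat), forall (l : Nat), Nat


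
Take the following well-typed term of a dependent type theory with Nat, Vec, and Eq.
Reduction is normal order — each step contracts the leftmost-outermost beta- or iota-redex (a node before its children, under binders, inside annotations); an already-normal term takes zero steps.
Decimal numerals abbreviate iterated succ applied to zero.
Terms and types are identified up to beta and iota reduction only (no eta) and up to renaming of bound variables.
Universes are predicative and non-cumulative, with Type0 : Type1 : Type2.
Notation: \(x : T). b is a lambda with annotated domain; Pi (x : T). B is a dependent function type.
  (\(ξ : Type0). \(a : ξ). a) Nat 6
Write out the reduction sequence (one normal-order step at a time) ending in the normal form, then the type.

normal-order reduction sequence:
  (\(ξ : Type0). \(a : ξ). a) Nat 6
  ~> (\(ξ : Nat). ξ) 6
  ~> 6
the term's type:
  Nat


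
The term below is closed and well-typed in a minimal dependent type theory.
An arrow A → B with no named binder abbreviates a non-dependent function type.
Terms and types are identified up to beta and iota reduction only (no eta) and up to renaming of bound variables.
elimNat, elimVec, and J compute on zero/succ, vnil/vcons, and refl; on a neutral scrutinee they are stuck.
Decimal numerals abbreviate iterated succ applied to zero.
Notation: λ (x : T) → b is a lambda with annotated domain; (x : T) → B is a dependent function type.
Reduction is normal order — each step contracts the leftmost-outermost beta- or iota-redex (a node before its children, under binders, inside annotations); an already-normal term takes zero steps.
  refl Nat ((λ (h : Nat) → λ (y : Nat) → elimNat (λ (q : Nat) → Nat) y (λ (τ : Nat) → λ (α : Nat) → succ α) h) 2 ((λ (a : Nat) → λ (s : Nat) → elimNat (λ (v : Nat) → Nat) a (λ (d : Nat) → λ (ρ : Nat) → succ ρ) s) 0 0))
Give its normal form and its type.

reduced normal form:
  refl Nat 2
the term's type:
  Eq Nat 2 2
observation: reduction starts at a beta-redex, and 12 normal-order steps reach the normal form.


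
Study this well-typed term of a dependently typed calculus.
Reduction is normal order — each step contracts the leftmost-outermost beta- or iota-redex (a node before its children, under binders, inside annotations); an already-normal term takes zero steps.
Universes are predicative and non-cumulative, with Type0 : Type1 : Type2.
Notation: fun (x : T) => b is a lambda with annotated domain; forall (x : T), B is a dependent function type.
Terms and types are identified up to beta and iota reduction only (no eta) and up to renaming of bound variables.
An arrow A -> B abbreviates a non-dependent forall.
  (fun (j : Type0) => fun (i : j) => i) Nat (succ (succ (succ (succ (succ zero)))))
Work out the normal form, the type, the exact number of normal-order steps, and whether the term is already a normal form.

reduced normal form:
  succ (succ (succ (succ (succ zero))))
the term's type:
  Nat
normal-order step count: 2
already normal: no
first contracted redex: a beta-redex


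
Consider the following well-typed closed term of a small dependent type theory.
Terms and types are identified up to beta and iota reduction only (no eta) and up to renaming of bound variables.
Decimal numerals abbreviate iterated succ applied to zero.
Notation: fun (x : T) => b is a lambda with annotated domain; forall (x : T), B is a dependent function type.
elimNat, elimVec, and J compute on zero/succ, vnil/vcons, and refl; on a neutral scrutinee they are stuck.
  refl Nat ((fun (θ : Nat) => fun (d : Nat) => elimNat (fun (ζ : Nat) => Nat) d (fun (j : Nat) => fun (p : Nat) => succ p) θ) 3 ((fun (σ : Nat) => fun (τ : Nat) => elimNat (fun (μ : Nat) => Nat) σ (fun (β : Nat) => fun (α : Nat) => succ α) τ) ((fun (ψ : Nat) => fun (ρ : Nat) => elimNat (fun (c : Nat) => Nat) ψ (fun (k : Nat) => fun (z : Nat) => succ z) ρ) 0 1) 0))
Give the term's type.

the term's type:
  Eq Nat 4 4


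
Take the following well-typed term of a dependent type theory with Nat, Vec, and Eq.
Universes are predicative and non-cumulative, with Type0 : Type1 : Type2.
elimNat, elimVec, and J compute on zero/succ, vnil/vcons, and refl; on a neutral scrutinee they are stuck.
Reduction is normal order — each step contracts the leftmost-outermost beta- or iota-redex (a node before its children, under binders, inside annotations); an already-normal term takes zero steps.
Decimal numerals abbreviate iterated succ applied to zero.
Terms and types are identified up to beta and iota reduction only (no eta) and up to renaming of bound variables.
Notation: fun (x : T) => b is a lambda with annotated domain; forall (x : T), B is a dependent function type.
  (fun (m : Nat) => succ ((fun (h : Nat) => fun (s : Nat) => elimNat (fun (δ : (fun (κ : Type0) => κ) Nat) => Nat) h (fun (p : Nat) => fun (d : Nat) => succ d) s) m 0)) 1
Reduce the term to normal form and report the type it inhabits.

resulting normal form:
  2
type:
  Nat
observation: contracting a beta-redex first, the term normalizes in 4 steps.


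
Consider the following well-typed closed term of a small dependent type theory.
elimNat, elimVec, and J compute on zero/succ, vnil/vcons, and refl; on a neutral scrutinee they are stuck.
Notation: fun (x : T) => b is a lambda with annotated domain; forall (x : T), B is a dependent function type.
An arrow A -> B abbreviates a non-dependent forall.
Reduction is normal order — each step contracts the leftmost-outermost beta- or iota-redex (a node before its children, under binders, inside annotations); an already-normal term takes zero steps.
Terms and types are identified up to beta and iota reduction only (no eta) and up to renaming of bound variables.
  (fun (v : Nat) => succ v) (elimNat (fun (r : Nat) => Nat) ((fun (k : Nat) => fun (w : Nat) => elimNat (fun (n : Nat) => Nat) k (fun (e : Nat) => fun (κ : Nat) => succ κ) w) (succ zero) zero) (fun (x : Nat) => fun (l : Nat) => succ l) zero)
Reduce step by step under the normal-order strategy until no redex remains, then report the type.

normal-order reduction:
  (fun (v : Nat) => succ v) (elimNat (fun (r : Nat) => Nat) ((fun (k : Nat) => fun (w : Nat) => elimNat (fun (n : Nat) => Nat) k (fun (e : Nat) => fun (κ : Nat) => succ κ) w) (succ zero) zero) (fun (x : Nat) => fun (l : Nat) => succ l) zero)
  ~> succ (elimNat (fun (v : Nat) => Nat) ((fun (r : Nat) => fun (k : Nat) => elimNat (fun (w : Nat) => Nat) r (fun (n : Nat) => fun (e : Nat) => succ e) k) (succ zero) zero) (fun (κ : Nat) => fun (x : Nat) => succ x) zero)
  ~> succ ((fun (v : Nat) => fun (r : Nat) => elimNat (fun (k : Nat) => Nat) v (fun (w : Nat) => fun (n : Nat) => succ n) r) (succ zero) zero)
  ~> succ ((fun (v : Nat) => elimNat (fun (r : Nat) => Nat) (succ zero) (fun (k : Nat) => fun (w : Nat) => succ w) v) zero)
  ~> succ (elimNat (fun (v : Nat) => Nat) (succ zero) (fun (r : Nat) => fun (k : Nat) => succ k) zero)
  ~> succ (succ zero)
inferred type:
  Nat


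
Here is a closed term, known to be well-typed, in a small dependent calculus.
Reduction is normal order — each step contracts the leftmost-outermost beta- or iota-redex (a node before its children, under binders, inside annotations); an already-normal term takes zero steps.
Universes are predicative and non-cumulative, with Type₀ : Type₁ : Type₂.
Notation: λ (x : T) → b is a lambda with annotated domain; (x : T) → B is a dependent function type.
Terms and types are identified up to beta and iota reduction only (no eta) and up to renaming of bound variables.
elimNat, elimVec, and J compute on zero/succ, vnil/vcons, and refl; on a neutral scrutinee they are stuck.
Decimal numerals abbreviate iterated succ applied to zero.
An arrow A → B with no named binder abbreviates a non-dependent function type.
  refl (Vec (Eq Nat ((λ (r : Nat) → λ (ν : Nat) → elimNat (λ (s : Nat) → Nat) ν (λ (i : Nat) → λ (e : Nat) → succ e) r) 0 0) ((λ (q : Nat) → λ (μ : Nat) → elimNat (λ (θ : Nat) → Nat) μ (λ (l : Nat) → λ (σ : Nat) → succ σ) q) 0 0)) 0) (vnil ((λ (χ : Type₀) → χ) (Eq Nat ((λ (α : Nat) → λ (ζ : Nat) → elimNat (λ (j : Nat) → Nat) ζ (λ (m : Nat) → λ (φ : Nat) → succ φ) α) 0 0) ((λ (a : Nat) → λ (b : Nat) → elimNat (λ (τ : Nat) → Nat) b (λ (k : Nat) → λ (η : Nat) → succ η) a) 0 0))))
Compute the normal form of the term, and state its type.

normal form:
  refl (Vec (Eq Nat 0 0) 0) (vnil (Eq Nat 0 0))
inferred type:
  Eq (Vec (Eq Nat 0 0) 0) (vnil (Eq Nat 0 0)) (vnil (Eq Nat 0 0))
observation: the leftmost-outermost redex is a beta-redex, and normalization takes 13 steps.
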